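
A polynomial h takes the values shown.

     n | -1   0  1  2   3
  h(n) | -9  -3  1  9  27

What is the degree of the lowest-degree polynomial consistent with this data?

Forward differences of the values at n = -1, 0, 1, 2, 3:
  h  : -9  -3  1  9  27
  Δ  : 6  4  8  18
  Δ^2: -2  4  10
  Δ^3: 6  6
  Δ^4: 0
The third differences are constant (6) and nonzero, while all higher differences vanish, so the minimal degree is 3.

3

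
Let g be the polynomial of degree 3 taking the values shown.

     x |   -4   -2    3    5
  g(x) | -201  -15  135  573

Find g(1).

Write g(x) = ax^3 + bx^2 + cx + d. Substituting each data point gives a linear system:
  -64a + 16b - 4c + d = -201
  -8a + 4b - 2c + d = -15
  27a + 9b + 3c + d = 135
  125a + 25b + 5c + d = 573
Solving the system yields a = 4, b = 3, c = -1, d = 3.
So g(x) = 4x^3 + 3x^2 - x + 3.
Then g(1) = 9.

9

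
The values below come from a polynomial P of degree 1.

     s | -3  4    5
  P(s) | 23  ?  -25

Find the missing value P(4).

The 2 known points determine the degree-1 polynomial uniquely.
Write P(s) = as + b. Substituting each data point gives a linear system:
  -3a + b = 23
  5a + b = -25
Solving the system yields a = -6, b = 5.
So P(s) = -6s + 5.
Then P(4) = -19.

-19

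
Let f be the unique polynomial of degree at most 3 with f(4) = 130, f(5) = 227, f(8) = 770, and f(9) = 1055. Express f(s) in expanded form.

f(s) = s^3 + 4s^2 + 2

Write f(s) = as^3 + bs^2 + cs + d. Substituting each data point gives a linear system:
  64a + 16b + 4c + d = 130
  125a + 25b + 5c + d = 227
  512a + 64b + 8c + d = 770
  729a + 81b + 9c + d = 1055
Solving the system yields a = 1, b = 4, c = 0, d = 2.
So f(s) = s³ + 4s² + 2.
Check: f(5) = 227. ✓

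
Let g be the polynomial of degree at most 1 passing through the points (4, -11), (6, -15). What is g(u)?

g(u) = -2u - 3

Using the Lagrange interpolation formula with nodes 4, 6:
  L_0(u) = (u - 6) / -2
  L_1(u) = (u - 4) / 2
Then g(u) = -11·L_0(u) - 15·L_1(u).
Expanding and collecting terms gives g(u) = -2u - 3.
Check: g(6) = -15. ✓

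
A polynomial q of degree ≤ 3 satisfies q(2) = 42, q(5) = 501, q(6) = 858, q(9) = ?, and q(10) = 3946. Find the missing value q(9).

The 4 known points determine the degree-3 polynomial uniquely.
Write q(t) = at^3 + bt^2 + ct + d. Substituting each data point gives a linear system:
  8a + 4b + 2c + d = 42
  125a + 25b + 5c + d = 501
  216a + 36b + 6c + d = 858
  1000a + 100b + 10c + d = 3946
Solving the system yields a = 4, b = -1, c = 4, d = 6.
So q(t) = 4t³ - t² + 4t + 6.
Then q(9) = 2877.

2877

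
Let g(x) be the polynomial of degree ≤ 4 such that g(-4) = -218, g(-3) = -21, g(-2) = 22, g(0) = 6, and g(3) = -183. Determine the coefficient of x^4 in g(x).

-2

Write g(x) = ax^4 + bx^3 + cx^2 + dx + e. Substituting each data point gives a linear system:
  256a - 64b + 16c - 4d + e = -218
  81a - 27b + 9c - 3d + e = -21
  16a - 8b + 4c - 2d + e = 22
  e = 6
  81a + 27b + 9c + 3d + e = -183
Solving the system yields a = -2, b = -3, c = 6, d = 0, e = 6.
So g(x) = -2x⁴ - 3x³ + 6x² + 6.
The leading coefficient is -2.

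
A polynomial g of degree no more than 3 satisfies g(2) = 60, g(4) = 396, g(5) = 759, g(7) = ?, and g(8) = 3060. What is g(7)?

2055

The 4 known points determine the degree-3 polynomial uniquely.
Write g(x) = ax^3 + bx^2 + cx + d. Substituting each data point gives a linear system:
  8a + 4b + 2c + d = 60
  64a + 16b + 4c + d = 396
  125a + 25b + 5c + d = 759
  512a + 64b + 8c + d = 3060
Solving the system yields a = 6, b = -1, c = 6, d = 4.
So g(x) = 6x^3 - x^2 + 6x + 4.
Then g(7) = 2055.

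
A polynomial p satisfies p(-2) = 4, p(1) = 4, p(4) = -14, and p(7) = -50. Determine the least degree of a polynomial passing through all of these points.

2

Forward differences of the values at t = -2, 1, 4, 7:
  p  : 4  4  -14  -50
  Δ  : 0  -18  -36
  Δ^2: -18  -18
  Δ^3: 0
The second differences are constant (-18) and nonzero, while all higher differences vanish, so the minimal degree is 2.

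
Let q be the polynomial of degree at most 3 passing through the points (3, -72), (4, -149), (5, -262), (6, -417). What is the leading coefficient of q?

Write q(x) = ax^3 + bx^2 + cx + d. Substituting each data point gives a linear system:
  27a + 9b + 3c + d = -72
  64a + 16b + 4c + d = -149
  125a + 25b + 5c + d = -262
  216a + 36b + 6c + d = -417
Solving the system yields a = -1, b = -6, c = 2, d = 3.
So q(x) = -x^3 - 6x^2 + 2x + 3.
The leading coefficient is -1.

-1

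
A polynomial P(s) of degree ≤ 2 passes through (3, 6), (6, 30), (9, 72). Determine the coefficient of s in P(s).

Write P(s) = as^2 + bs + c. Substituting each data point gives a linear system:
  9a + 3b + c = 6
  36a + 6b + c = 30
  81a + 9b + c = 72
Solving the system yields a = 1, b = -1, c = 0.
So P(s) = s² - s.
The coefficient of s is -1.

-1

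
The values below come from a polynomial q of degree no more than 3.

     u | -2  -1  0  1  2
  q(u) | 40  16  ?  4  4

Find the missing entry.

6

The 4 known points determine the degree-3 polynomial uniquely.
Write q(u) = au^3 + bu^2 + cu + d. Substituting each data point gives a linear system:
  -8a + 4b - 2c + d = 40
  -a + b - c + d = 16
  a + b + c + d = 4
  8a + 4b + 2c + d = 4
Solving the system yields a = -1, b = 4, c = -5, d = 6.
So q(u) = -u^3 + 4u^2 - 5u + 6.
Then q(0) = 6.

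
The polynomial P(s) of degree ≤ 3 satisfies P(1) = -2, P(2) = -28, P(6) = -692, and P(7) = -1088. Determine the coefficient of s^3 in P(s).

-3

Write P(s) = as^3 + bs^2 + cs + d. Substituting each data point gives a linear system:
  a + b + c + d = -2
  8a + 4b + 2c + d = -28
  216a + 36b + 6c + d = -692
  343a + 49b + 7c + d = -1088
Solving the system yields a = -3, b = -1, c = -2, d = 4.
So P(s) = -3s³ - s² - 2s + 4.
The leading coefficient is -3.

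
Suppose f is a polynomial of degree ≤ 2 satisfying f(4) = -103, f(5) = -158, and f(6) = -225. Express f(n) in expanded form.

Using the Lagrange interpolation formula with nodes 4, 5, 6:
  L_0(n) = (n - 5)(n - 6) / 2
  L_1(n) = (n - 4)(n - 6) / -1
  L_2(n) = (n - 4)(n - 5) / 2
Then f(n) = -103·L_0(n) - 158·L_1(n) - 225·L_2(n).
Expanding and collecting terms gives f(n) = -6n^2 - n - 3.
Check: f(5) = -158. ✓

f(n) = -6n^2 - n - 3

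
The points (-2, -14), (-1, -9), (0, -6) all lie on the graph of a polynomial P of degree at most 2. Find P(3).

Forward differences of the values at t = -2, -1, 0:
  P  : -14  -9  -6
  Δ  : 5  3
  Δ^2: -2
The second differences are constant, confirming degree 2.
Interpolating (Newton forward form) and evaluating at t = 3 gives P(3) = -9.

-9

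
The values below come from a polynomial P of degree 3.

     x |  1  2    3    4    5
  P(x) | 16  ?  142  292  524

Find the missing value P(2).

On equispaced nodes a degree-3 polynomial has vanishing fourth forward difference, so
  P(1) - 4·P(2) + 6·P(3) - 4·P(4) + P(5) = 0.
Substituting the known values and solving for P(2):
  -4·P(2) = -224
  P(2) = 56.

56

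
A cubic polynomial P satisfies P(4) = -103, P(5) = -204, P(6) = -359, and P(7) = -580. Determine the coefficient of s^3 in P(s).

-2

Write P(s) = as^3 + bs^2 + cs + d. Substituting each data point gives a linear system:
  64a + 16b + 4c + d = -103
  125a + 25b + 5c + d = -204
  216a + 36b + 6c + d = -359
  343a + 49b + 7c + d = -580
Solving the system yields a = -2, b = 3, c = -6, d = 1.
So P(s) = -2s^3 + 3s^2 - 6s + 1.
The leading coefficient is -2.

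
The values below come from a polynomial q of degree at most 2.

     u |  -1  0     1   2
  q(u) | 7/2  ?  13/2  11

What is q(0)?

The 3 known points determine the degree-2 polynomial uniquely.
Write q(u) = au^2 + bu + c. Substituting each data point gives a linear system:
  a - b + c = 7/2
  a + b + c = 13/2
  4a + 2b + c = 11
Solving the system yields a = 1, b = 3/2, c = 4.
So q(u) = u^2 + (3/2)u + 4.
Then q(0) = 4.

4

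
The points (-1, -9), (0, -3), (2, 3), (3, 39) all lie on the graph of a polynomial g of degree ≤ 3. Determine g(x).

g(x) = 3x^3 - 4x^2 - x - 3

Write g(x) = ax^3 + bx^2 + cx + d. Substituting each data point gives a linear system:
  -a + b - c + d = -9
  d = -3
  8a + 4b + 2c + d = 3
  27a + 9b + 3c + d = 39
Solving the system yields a = 3, b = -4, c = -1, d = -3.
So g(x) = 3x^3 - 4x^2 - x - 3.
Check: g(0) = -3. ✓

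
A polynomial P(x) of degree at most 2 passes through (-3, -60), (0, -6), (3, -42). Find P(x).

P(x) = -5x^2 + 3x - 6

Using the Lagrange interpolation formula with nodes -3, 0, 3:
  L_0(x) = x(x - 3) / 18
  L_1(x) = (x + 3)(x - 3) / -9
  L_2(x) = (x + 3)x / 18
Then P(x) = -60·L_0(x) - 6·L_1(x) - 42·L_2(x).
Expanding and collecting terms gives P(x) = -5x^2 + 3x - 6.
Check: P(3) = -42. ✓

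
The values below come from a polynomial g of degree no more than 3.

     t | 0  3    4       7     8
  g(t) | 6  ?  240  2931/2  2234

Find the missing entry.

183/2

The 4 known points determine the degree-3 polynomial uniquely.
Write g(t) = at^3 + bt^2 + ct + d. Substituting each data point gives a linear system:
  d = 6
  64a + 16b + 4c + d = 240
  343a + 49b + 7c + d = 2931/2
  512a + 64b + 8c + d = 2234
Solving the system yields a = 5, b = -5, c = -3/2, d = 6.
So g(t) = 5t³ - 5t² - (3/2)t + 6.
Then g(3) = 183/2.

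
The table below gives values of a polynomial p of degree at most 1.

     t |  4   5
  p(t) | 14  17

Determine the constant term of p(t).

2

Write p(t) = at + b. Substituting each data point gives a linear system:
  4a + b = 14
  5a + b = 17
Solving the system yields a = 3, b = 2.
So p(t) = 3t + 2.
The constant term is 2.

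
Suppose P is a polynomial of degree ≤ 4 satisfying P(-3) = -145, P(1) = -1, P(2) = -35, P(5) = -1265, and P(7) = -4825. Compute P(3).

Using the Lagrange interpolation formula with nodes -3, 1, 2, 5, 7:
  L_0(x) = (x - 1)(x - 2)(x - 5)(x - 7) / 1600
  L_1(x) = (x + 3)(x - 2)(x - 5)(x - 7) / -96
  L_2(x) = (x + 3)(x - 1)(x - 5)(x - 7) / 75
  L_3(x) = (x + 3)(x - 1)(x - 2)(x - 7) / -192
  L_4(x) = (x + 3)(x - 1)(x - 2)(x - 5) / 600
Then P(x) = -145·L_0(x) - 1·L_1(x) - 35·L_2(x) - 1265·L_3(x) - 4825·L_4(x).
Expanding and collecting terms gives P(x) = -2x^4 - 4x + 5.
Evaluating at x = 3: P(3) = -169.

-169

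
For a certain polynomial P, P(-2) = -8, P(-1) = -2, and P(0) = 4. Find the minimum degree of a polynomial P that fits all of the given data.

Forward differences of the values at u = -2, -1, 0:
  P  : -8  -2  4
  Δ  : 6  6
  Δ^2: 0
The first differences are constant (6) and nonzero, while all higher differences vanish, so the minimal degree is 1.

1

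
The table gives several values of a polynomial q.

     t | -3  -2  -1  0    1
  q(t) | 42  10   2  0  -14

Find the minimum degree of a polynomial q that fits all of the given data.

Forward differences of the values at t = -3, -2, -1, 0, 1:
  q  : 42  10  2  0  -14
  Δ  : -32  -8  -2  -14
  Δ^2: 24  6  -12
  Δ^3: -18  -18
  Δ^4: 0
The third differences are constant (-18) and nonzero, while all higher differences vanish, so the minimal degree is 3.

3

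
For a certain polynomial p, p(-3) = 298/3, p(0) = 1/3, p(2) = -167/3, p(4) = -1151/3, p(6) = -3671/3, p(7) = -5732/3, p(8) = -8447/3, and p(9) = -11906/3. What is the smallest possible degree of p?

3

Divided differences on the nodes -3, 0, 2, 4, 6, 7, 8, 9:
  order 0: 298/3  1/3  -167/3  -1151/3  -3671/3  -5732/3  -8447/3  -11906/3
  order 1: -33  -28  -164  -420  -687  -905  -1153
  order 2: 1  -34  -64  -89  -109  -124
  order 3: -5  -5  -5  -5  -5
  order 4: 0  0  0  0
  order 5: 0  0  0
  order 6: 0  0
  order 7: 0
The order-3 divided differences are all -5 (nonzero) and every higher order vanishes, so the data lies on a polynomial of degree exactly 3.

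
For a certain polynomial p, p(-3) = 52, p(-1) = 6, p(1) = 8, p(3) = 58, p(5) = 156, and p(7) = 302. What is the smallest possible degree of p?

2

Forward differences of the values at n = -3, -1, 1, 3, 5, 7:
  p  : 52  6  8  58  156  302
  Δ  : -46  2  50  98  146
  Δ^2: 48  48  48  48
  Δ^3: 0  0  0
  Δ^4: 0  0
  Δ^5: 0
The second differences are constant (48) and nonzero, while all higher differences vanish, so the minimal degree is 2.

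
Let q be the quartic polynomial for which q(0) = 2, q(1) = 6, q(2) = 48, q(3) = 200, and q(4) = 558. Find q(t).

Write q(t) = at^4 + bt^3 + ct^2 + dt + e. Substituting each data point gives a linear system:
  e = 2
  a + b + c + d + e = 6
  16a + 8b + 4c + 2d + e = 48
  81a + 27b + 9c + 3d + e = 200
  256a + 64b + 16c + 4d + e = 558
Solving the system yields a = 1, b = 6, c = -6, d = 3, e = 2.
So q(t) = t^4 + 6t^3 - 6t^2 + 3t + 2.
Check: q(4) = 558. ✓

q(t) = t^4 + 6t^3 - 6t^2 + 3t + 2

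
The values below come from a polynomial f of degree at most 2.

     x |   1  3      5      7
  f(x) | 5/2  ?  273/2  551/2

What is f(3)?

91/2

The 3 known points determine the degree-2 polynomial uniquely.
Write f(x) = ax^2 + bx + c. Substituting each data point gives a linear system:
  a + b + c = 5/2
  25a + 5b + c = 273/2
  49a + 7b + c = 551/2
Solving the system yields a = 6, b = -5/2, c = -1.
So f(x) = 6x^2 - (5/2)x - 1.
Then f(3) = 91/2.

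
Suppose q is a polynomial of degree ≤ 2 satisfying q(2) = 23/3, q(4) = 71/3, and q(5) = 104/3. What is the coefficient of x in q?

Write q(x) = ax^2 + bx + c. Substituting each data point gives a linear system:
  4a + 2b + c = 23/3
  16a + 4b + c = 71/3
  25a + 5b + c = 104/3
Solving the system yields a = 1, b = 2, c = -1/3.
So q(x) = x² + 2x - 1/3.
The coefficient of x is 2.

2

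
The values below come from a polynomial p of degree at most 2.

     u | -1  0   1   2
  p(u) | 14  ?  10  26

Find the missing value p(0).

6

On equispaced nodes a degree-2 polynomial has vanishing third forward difference, so
  - p(-1) + 3·p(0) - 3·p(1) + p(2) = 0.
Substituting the known values and solving for p(0):
  3·p(0) = 18
  p(0) = 6.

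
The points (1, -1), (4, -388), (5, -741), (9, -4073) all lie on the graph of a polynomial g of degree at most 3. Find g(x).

g(x) = -5x^3 - 6x^2 + 6x + 4

Write g(x) = ax^3 + bx^2 + cx + d. Substituting each data point gives a linear system:
  a + b + c + d = -1
  64a + 16b + 4c + d = -388
  125a + 25b + 5c + d = -741
  729a + 81b + 9c + d = -4073
Solving the system yields a = -5, b = -6, c = 6, d = 4.
So g(x) = -5x^3 - 6x^2 + 6x + 4.
Check: g(9) = -4073. ✓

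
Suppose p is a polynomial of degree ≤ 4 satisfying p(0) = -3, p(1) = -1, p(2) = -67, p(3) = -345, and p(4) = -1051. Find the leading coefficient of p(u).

Write p(u) = au^4 + bu^3 + cu^2 + du + e. Substituting each data point gives a linear system:
  e = -3
  a + b + c + d + e = -1
  16a + 8b + 4c + 2d + e = -67
  81a + 27b + 9c + 3d + e = -345
  256a + 64b + 16c + 4d + e = -1051
Solving the system yields a = -3, b = -6, c = 5, d = 6, e = -3.
So p(u) = -3u⁴ - 6u³ + 5u² + 6u - 3.
The leading coefficient is -3.

-3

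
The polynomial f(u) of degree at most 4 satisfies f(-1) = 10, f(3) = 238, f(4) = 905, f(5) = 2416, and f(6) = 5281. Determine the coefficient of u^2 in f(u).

-3

Write f(u) = au^4 + bu^3 + cu^2 + du + e. Substituting each data point gives a linear system:
  a - b + c - d + e = 10
  81a + 27b + 9c + 3d + e = 238
  256a + 64b + 16c + 4d + e = 905
  625a + 125b + 25c + 5d + e = 2416
  1296a + 216b + 36c + 6d + e = 5281
Solving the system yields a = 5, b = -5, c = -3, d = -2, e = 1.
So f(u) = 5u⁴ - 5u³ - 3u² - 2u + 1.
The coefficient of u^2 is -3.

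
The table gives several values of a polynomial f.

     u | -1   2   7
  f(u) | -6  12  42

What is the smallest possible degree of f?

1

Divided differences on the nodes -1, 2, 7:
  order 0: -6  12  42
  order 1: 6  6
  order 2: 0
The order-1 divided differences are all 6 (nonzero) and every higher order vanishes, so the data lies on a polynomial of degree exactly 1.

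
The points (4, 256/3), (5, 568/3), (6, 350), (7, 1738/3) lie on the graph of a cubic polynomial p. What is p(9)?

1292

Write p(s) = as^3 + bs^2 + cs + d. Substituting each data point gives a linear system:
  64a + 16b + 4c + d = 256/3
  125a + 25b + 5c + d = 568/3
  216a + 36b + 6c + d = 350
  343a + 49b + 7c + d = 1738/3
Solving the system yields a = 2, b = -5/3, c = -3, d = -4.
So p(s) = 2s³ - (5/3)s² - 3s - 4.
Then p(9) = 1292.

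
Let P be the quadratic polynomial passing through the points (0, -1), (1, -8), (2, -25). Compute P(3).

Forward differences of the values at n = 0, 1, 2:
  P  : -1  -8  -25
  Δ  : -7  -17
  Δ^2: -10
The second differences are constant, confirming degree 2.
Interpolating (Newton forward form) and evaluating at n = 3 gives P(3) = -52.

-52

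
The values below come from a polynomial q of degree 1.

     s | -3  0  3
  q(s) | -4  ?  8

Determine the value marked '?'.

On equispaced nodes a degree-1 polynomial has vanishing second forward difference, so
  q(-3) - 2·q(0) + q(3) = 0.
Substituting the known values and solving for q(0):
  -2·q(0) = -4
  q(0) = 2.

2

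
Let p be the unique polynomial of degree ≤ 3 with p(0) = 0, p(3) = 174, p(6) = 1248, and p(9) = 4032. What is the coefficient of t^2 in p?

Write p(t) = at^3 + bt^2 + ct + d. Substituting each data point gives a linear system:
  d = 0
  27a + 9b + 3c + d = 174
  216a + 36b + 6c + d = 1248
  729a + 81b + 9c + d = 4032
Solving the system yields a = 5, b = 5, c = -2, d = 0.
So p(t) = 5t³ + 5t² - 2t.
The coefficient of t^2 is 5.

5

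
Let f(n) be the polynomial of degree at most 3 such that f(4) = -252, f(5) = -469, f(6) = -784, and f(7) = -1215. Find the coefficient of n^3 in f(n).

-3

Write f(n) = an^3 + bn^2 + cn + d. Substituting each data point gives a linear system:
  64a + 16b + 4c + d = -252
  125a + 25b + 5c + d = -469
  216a + 36b + 6c + d = -784
  343a + 49b + 7c + d = -1215
Solving the system yields a = -3, b = -4, c = 2, d = -4.
So f(n) = -3n^3 - 4n^2 + 2n - 4.
The leading coefficient is -3.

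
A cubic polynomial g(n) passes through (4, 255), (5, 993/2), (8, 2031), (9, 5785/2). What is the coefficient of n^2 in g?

-1/2

Write g(n) = an^3 + bn^2 + cn + d. Substituting each data point gives a linear system:
  64a + 16b + 4c + d = 255
  125a + 25b + 5c + d = 993/2
  512a + 64b + 8c + d = 2031
  729a + 81b + 9c + d = 5785/2
Solving the system yields a = 4, b = -1/2, c = 2, d = -1.
So g(n) = 4n^3 - (1/2)n^2 + 2n - 1.
The coefficient of n^2 is -1/2.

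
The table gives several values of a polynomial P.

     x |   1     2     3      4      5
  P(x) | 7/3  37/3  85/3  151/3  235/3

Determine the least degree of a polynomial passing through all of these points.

2

Forward differences of the values at x = 1, 2, 3, 4, 5:
  P  : 7/3  37/3  85/3  151/3  235/3
  Δ  : 10  16  22  28
  Δ^2: 6  6  6
  Δ^3: 0  0
  Δ^4: 0
The second differences are constant (6) and nonzero, while all higher differences vanish, so the minimal degree is 2.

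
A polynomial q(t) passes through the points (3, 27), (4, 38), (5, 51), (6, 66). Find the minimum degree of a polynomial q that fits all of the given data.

Forward differences of the values at t = 3, 4, 5, 6:
  q  : 27  38  51  66
  Δ  : 11  13  15
  Δ^2: 2  2
  Δ^3: 0
The second differences are constant (2) and nonzero, while all higher differences vanish, so the minimal degree is 2.

2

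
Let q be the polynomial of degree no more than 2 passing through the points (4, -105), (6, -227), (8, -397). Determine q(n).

q(n) = -6n^2 - n - 5

Write q(n) = an^2 + bn + c. Substituting each data point gives a linear system:
  16a + 4b + c = -105
  36a + 6b + c = -227
  64a + 8b + c = -397
Solving the system yields a = -6, b = -1, c = -5.
So q(n) = -6n^2 - n - 5.
Check: q(4) = -105. ✓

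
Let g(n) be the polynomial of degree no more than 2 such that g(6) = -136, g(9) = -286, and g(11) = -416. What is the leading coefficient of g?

Write g(n) = an^2 + bn + c. Substituting each data point gives a linear system:
  36a + 6b + c = -136
  81a + 9b + c = -286
  121a + 11b + c = -416
Solving the system yields a = -3, b = -5, c = 2.
So g(n) = -3n^2 - 5n + 2.
The leading coefficient is -3.

-3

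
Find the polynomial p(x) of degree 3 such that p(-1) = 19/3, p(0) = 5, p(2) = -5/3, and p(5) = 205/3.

p(x) = x^3 - (5/3)x^2 - 4x + 5

Using the Lagrange interpolation formula with nodes -1, 0, 2, 5:
  L_0(x) = x(x - 2)(x - 5) / -18
  L_1(x) = (x + 1)(x - 2)(x - 5) / 10
  L_2(x) = (x + 1)x(x - 5) / -18
  L_3(x) = (x + 1)x(x - 2) / 90
Then p(x) = 19/3·L_0(x) + 5·L_1(x) - 5/3·L_2(x) + 205/3·L_3(x).
Expanding and collecting terms gives p(x) = x^3 - (5/3)x^2 - 4x + 5.
Check: p(5) = 205/3. ✓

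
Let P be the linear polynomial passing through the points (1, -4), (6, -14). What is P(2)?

Using the Lagrange interpolation formula with nodes 1, 6:
  L_0(n) = (n - 6) / -5
  L_1(n) = (n - 1) / 5
Then P(n) = -4·L_0(n) - 14·L_1(n).
Expanding and collecting terms gives P(n) = -2n - 2.
Evaluating at n = 2: P(2) = -6.

-6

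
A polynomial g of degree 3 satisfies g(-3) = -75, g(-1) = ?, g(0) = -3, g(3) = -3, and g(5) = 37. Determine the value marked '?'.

The 4 known points determine the degree-3 polynomial uniquely.
Write g(n) = an^3 + bn^2 + cn + d. Substituting each data point gives a linear system:
  -27a + 9b - 3c + d = -75
  d = -3
  27a + 9b + 3c + d = -3
  125a + 25b + 5c + d = 37
Solving the system yields a = 1, b = -4, c = 3, d = -3.
So g(n) = n^3 - 4n^2 + 3n - 3.
Then g(-1) = -11.

-11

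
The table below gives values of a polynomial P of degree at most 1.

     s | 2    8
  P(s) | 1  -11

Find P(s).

Using the Lagrange interpolation formula with nodes 2, 8:
  L_0(s) = (s - 8) / -6
  L_1(s) = (s - 2) / 6
Then P(s) = 1·L_0(s) - 11·L_1(s).
Expanding and collecting terms gives P(s) = -2s + 5.
Check: P(8) = -11. ✓

P(s) = -2s + 5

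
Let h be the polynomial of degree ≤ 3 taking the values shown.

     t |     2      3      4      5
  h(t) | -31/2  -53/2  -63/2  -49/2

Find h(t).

Using the Lagrange interpolation formula with nodes 2, 3, 4, 5:
  L_0(t) = (t - 3)(t - 4)(t - 5) / -6
  L_1(t) = (t - 2)(t - 4)(t - 5) / 2
  L_2(t) = (t - 2)(t - 3)(t - 5) / -2
  L_3(t) = (t - 2)(t - 3)(t - 4) / 6
Then h(t) = -31/2·L_0(t) - 53/2·L_1(t) - 63/2·L_2(t) - 49/2·L_3(t).
Expanding and collecting terms gives h(t) = t^3 - 6t^2 + 1/2.
Check: h(5) = -49/2. ✓

h(t) = t^3 - 6t^2 + 1/2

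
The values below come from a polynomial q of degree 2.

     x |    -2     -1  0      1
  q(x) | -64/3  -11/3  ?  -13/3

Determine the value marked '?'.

2

On equispaced nodes a degree-2 polynomial has vanishing third forward difference, so
  - q(-2) + 3·q(-1) - 3·q(0) + q(1) = 0.
Substituting the known values and solving for q(0):
  -3·q(0) = -6
  q(0) = 2.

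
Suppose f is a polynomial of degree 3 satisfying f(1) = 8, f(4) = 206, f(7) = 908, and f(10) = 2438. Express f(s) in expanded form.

Using the Lagrange interpolation formula with nodes 1, 4, 7, 10:
  L_0(s) = (s - 4)(s - 7)(s - 10) / -162
  L_1(s) = (s - 1)(s - 7)(s - 10) / 54
  L_2(s) = (s - 1)(s - 4)(s - 10) / -54
  L_3(s) = (s - 1)(s - 4)(s - 7) / 162
Then f(s) = 8·L_0(s) + 206·L_1(s) + 908·L_2(s) + 2438·L_3(s).
Expanding and collecting terms gives f(s) = 2s^3 + 4s^2 + 4s - 2.
Check: f(1) = 8. ✓

f(s) = 2s^3 + 4s^2 + 4s - 2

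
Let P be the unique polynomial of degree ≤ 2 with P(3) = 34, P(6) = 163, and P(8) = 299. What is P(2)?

Write P(x) = ax^2 + bx + c. Substituting each data point gives a linear system:
  9a + 3b + c = 34
  36a + 6b + c = 163
  64a + 8b + c = 299
Solving the system yields a = 5, b = -2, c = -5.
So P(x) = 5x² - 2x - 5.
Then P(2) = 11.

11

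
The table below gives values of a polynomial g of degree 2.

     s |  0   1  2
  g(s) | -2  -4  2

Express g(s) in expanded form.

Write g(s) = as^2 + bs + c. Substituting each data point gives a linear system:
  c = -2
  a + b + c = -4
  4a + 2b + c = 2
Solving the system yields a = 4, b = -6, c = -2.
So g(s) = 4s^2 - 6s - 2.
Check: g(2) = 2. ✓

g(s) = 4s^2 - 6s - 2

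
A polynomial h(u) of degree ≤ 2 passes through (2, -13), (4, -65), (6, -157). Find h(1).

Write h(u) = au^2 + bu + c. Substituting each data point gives a linear system:
  4a + 2b + c = -13
  16a + 4b + c = -65
  36a + 6b + c = -157
Solving the system yields a = -5, b = 4, c = -1.
So h(u) = -5u^2 + 4u - 1.
Then h(1) = -2.

-2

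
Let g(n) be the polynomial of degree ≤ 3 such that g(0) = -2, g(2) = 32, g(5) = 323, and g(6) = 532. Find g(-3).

Write g(n) = an^3 + bn^2 + cn + d. Substituting each data point gives a linear system:
  d = -2
  8a + 4b + 2c + d = 32
  125a + 25b + 5c + d = 323
  216a + 36b + 6c + d = 532
Solving the system yields a = 2, b = 2, c = 5, d = -2.
So g(n) = 2n³ + 2n² + 5n - 2.
Then g(-3) = -53.

-53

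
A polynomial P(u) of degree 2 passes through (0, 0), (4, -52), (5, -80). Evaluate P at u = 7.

-154

Using the Lagrange interpolation formula with nodes 0, 4, 5:
  L_0(u) = (u - 4)(u - 5) / 20
  L_1(u) = u(u - 5) / -4
  L_2(u) = u(u - 4) / 5
Then P(u) = 0·L_0(u) - 52·L_1(u) - 80·L_2(u).
Expanding and collecting terms gives P(u) = -3u^2 - u.
Evaluating at u = 7: P(7) = -154.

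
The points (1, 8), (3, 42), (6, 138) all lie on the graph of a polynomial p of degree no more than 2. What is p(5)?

Using the Lagrange interpolation formula with nodes 1, 3, 6:
  L_0(u) = (u - 3)(u - 6) / 10
  L_1(u) = (u - 1)(u - 6) / -6
  L_2(u) = (u - 1)(u - 3) / 15
Then p(u) = 8·L_0(u) + 42·L_1(u) + 138·L_2(u).
Expanding and collecting terms gives p(u) = 3u² + 5u.
Evaluating at u = 5: p(5) = 100.

100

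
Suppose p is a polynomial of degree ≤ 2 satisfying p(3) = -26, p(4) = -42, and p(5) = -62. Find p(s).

Write p(s) = as^2 + bs + c. Substituting each data point gives a linear system:
  9a + 3b + c = -26
  16a + 4b + c = -42
  25a + 5b + c = -62
Solving the system yields a = -2, b = -2, c = -2.
So p(s) = -2s^2 - 2s - 2.
Check: p(3) = -26. ✓

p(s) = -2s^2 - 2s - 2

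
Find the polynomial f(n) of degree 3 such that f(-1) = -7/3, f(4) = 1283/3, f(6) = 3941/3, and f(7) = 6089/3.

Using the Lagrange interpolation formula with nodes -1, 4, 6, 7:
  L_0(n) = (n - 4)(n - 6)(n - 7) / -280
  L_1(n) = (n + 1)(n - 6)(n - 7) / 30
  L_2(n) = (n + 1)(n - 4)(n - 7) / -14
  L_3(n) = (n + 1)(n - 4)(n - 6) / 24
Then f(n) = -7/3·L_0(n) + 1283/3·L_1(n) + 3941/3·L_2(n) + 6089/3·L_3(n).
Expanding and collecting terms gives f(n) = 5n³ + 6n² + 3n - 1/3.
Check: f(7) = 6089/3. ✓

f(n) = 5n^3 + 6n^2 + 3n - 1/3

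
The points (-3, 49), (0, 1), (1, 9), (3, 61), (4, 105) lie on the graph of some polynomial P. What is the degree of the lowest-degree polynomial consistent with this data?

2

Divided differences on the nodes -3, 0, 1, 3, 4:
  order 0: 49  1  9  61  105
  order 1: -16  8  26  44
  order 2: 6  6  6
  order 3: 0  0
  order 4: 0
The order-2 divided differences are all 6 (nonzero) and every higher order vanishes, so the data lies on a polynomial of degree exactly 2.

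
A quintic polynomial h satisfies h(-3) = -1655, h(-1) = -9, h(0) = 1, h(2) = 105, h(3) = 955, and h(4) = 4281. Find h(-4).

-6423

Using the Lagrange interpolation formula with nodes -3, -1, 0, 2, 3, 4:
  L_0(n) = (n + 1)n(n - 2)(n - 3)(n - 4) / -1260
  L_1(n) = (n + 3)n(n - 2)(n - 3)(n - 4) / 120
  L_2(n) = (n + 3)(n + 1)(n - 2)(n - 3)(n - 4) / -72
  L_3(n) = (n + 3)(n + 1)n(n - 3)(n - 4) / 60
  L_4(n) = (n + 3)(n + 1)n(n - 2)(n - 4) / -72
  L_5(n) = (n + 3)(n + 1)n(n - 2)(n - 3) / 280
Then h(n) = -1655·L_0(n) - 9·L_1(n) + 1·L_2(n) + 105·L_3(n) + 955·L_4(n) + 4281·L_5(n).
Expanding and collecting terms gives h(n) = 5n⁵ - 4n⁴ + 4n³ - 3n² - 6n + 1.
Evaluating at n = -4: h(-4) = -6423.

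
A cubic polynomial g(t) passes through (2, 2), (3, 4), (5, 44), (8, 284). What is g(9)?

436

Using the Lagrange interpolation formula with nodes 2, 3, 5, 8:
  L_0(t) = (t - 3)(t - 5)(t - 8) / -18
  L_1(t) = (t - 2)(t - 5)(t - 8) / 10
  L_2(t) = (t - 2)(t - 3)(t - 8) / -18
  L_3(t) = (t - 2)(t - 3)(t - 5) / 90
Then g(t) = 2·L_0(t) + 4·L_1(t) + 44·L_2(t) + 284·L_3(t).
Expanding and collecting terms gives g(t) = t^3 - 4t^2 + 3t + 4.
Evaluating at t = 9: g(9) = 436.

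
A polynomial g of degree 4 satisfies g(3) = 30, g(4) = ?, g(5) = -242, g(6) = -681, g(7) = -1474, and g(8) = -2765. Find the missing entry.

On equispaced nodes a degree-4 polynomial has vanishing fifth forward difference, so
  - g(3) + 5·g(4) - 10·g(5) + 10·g(6) - 5·g(7) + g(8) = 0.
Substituting the known values and solving for g(4):
  5·g(4) = -185
  g(4) = -37.

-37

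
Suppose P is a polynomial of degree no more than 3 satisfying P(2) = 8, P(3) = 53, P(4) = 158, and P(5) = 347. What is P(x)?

P(x) = 4x^3 - 6x^2 - x + 2

Using the Lagrange interpolation formula with nodes 2, 3, 4, 5:
  L_0(x) = (x - 3)(x - 4)(x - 5) / -6
  L_1(x) = (x - 2)(x - 4)(x - 5) / 2
  L_2(x) = (x - 2)(x - 3)(x - 5) / -2
  L_3(x) = (x - 2)(x - 3)(x - 4) / 6
Then P(x) = 8·L_0(x) + 53·L_1(x) + 158·L_2(x) + 347·L_3(x).
Expanding and collecting terms gives P(x) = 4x³ - 6x² - x + 2.
Check: P(2) = 8. ✓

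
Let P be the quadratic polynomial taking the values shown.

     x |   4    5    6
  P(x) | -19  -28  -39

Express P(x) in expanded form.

Write P(x) = ax^2 + bx + c. Substituting each data point gives a linear system:
  16a + 4b + c = -19
  25a + 5b + c = -28
  36a + 6b + c = -39
Solving the system yields a = -1, b = 0, c = -3.
So P(x) = -x^2 - 3.
Check: P(6) = -39. ✓

P(x) = -x^2 - 3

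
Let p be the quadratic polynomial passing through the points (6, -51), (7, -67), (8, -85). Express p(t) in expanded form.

Write p(t) = at^2 + bt + c. Substituting each data point gives a linear system:
  36a + 6b + c = -51
  49a + 7b + c = -67
  64a + 8b + c = -85
Solving the system yields a = -1, b = -3, c = 3.
So p(t) = -t^2 - 3t + 3.
Check: p(8) = -85. ✓

p(t) = -t^2 - 3t + 3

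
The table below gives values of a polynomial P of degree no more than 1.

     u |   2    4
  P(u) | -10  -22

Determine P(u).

P(u) = -6u + 2

Using the Lagrange interpolation formula with nodes 2, 4:
  L_0(u) = (u - 4) / -2
  L_1(u) = (u - 2) / 2
Then P(u) = -10·L_0(u) - 22·L_1(u).
Expanding and collecting terms gives P(u) = -6u + 2.
Check: P(2) = -10. ✓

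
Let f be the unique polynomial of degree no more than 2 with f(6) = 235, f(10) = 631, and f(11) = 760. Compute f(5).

166

Using the Lagrange interpolation formula with nodes 6, 10, 11:
  L_0(n) = (n - 10)(n - 11) / 20
  L_1(n) = (n - 6)(n - 11) / -4
  L_2(n) = (n - 6)(n - 10) / 5
Then f(n) = 235·L_0(n) + 631·L_1(n) + 760·L_2(n).
Expanding and collecting terms gives f(n) = 6n^2 + 3n + 1.
Evaluating at n = 5: f(5) = 166.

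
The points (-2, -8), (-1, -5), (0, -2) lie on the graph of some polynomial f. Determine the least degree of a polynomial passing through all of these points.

Forward differences of the values at x = -2, -1, 0:
  f  : -8  -5  -2
  Δ  : 3  3
  Δ^2: 0
The first differences are constant (3) and nonzero, while all higher differences vanish, so the minimal degree is 1.

1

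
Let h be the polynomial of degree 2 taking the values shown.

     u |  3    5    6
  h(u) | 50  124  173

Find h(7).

230

Using the Lagrange interpolation formula with nodes 3, 5, 6:
  L_0(u) = (u - 5)(u - 6) / 6
  L_1(u) = (u - 3)(u - 6) / -2
  L_2(u) = (u - 3)(u - 5) / 3
Then h(u) = 50·L_0(u) + 124·L_1(u) + 173·L_2(u).
Expanding and collecting terms gives h(u) = 4u^2 + 5u - 1.
Evaluating at u = 7: h(7) = 230.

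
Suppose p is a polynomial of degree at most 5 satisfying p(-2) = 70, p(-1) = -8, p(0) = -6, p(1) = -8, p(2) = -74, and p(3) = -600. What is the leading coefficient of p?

-3

Write p(n) = an^5 + bn^4 + cn^3 + dn^2 + en + k. Substituting each data point gives a linear system:
  -32a + 16b - 8c + 4d - 2e + k = 70
  -a + b - c + d - e + k = -8
  k = -6
  a + b + c + d + e + k = -8
  32a + 16b + 8c + 4d + 2e + k = -74
  243a + 81b + 27c + 9d + 3e + k = -600
Solving the system yields a = -3, b = 1, c = 3, d = -3, e = 0, k = -6.
So p(n) = -3n⁵ + n⁴ + 3n³ - 3n² - 6.
The leading coefficient is -3.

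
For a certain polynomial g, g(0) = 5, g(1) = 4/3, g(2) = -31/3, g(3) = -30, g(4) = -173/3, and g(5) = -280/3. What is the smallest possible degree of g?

Forward differences of the values at u = 0, 1, 2, 3, 4, 5:
  g  : 5  4/3  -31/3  -30  -173/3  -280/3
  Δ  : -11/3  -35/3  -59/3  -83/3  -107/3
  Δ^2: -8  -8  -8  -8
  Δ^3: 0  0  0
  Δ^4: 0  0
  Δ^5: 0
The second differences are constant (-8) and nonzero, while all higher differences vanish, so the minimal degree is 2.

2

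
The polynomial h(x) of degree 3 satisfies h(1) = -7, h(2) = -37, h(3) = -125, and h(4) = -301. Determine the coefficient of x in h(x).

Write h(x) = ax^3 + bx^2 + cx + d. Substituting each data point gives a linear system:
  a + b + c + d = -7
  8a + 4b + 2c + d = -37
  27a + 9b + 3c + d = -125
  64a + 16b + 4c + d = -301
Solving the system yields a = -5, b = 1, c = 2, d = -5.
So h(x) = -5x^3 + x^2 + 2x - 5.
The coefficient of x is 2.

2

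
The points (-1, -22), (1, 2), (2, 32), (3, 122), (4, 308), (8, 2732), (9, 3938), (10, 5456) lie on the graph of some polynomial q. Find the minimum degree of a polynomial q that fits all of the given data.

3

Divided differences on the nodes -1, 1, 2, 3, 4, 8, 9, 10:
  order 0: -22  2  32  122  308  2732  3938  5456
  order 1: 12  30  90  186  606  1206  1518
  order 2: 6  30  48  84  120  156
  order 3: 6  6  6  6  6
  order 4: 0  0  0  0
  order 5: 0  0  0
  order 6: 0  0
  order 7: 0
The order-3 divided differences are all 6 (nonzero) and every higher order vanishes, so the data lies on a polynomial of degree exactly 3.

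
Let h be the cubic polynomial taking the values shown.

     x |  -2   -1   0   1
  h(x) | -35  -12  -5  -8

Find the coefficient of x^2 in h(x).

-5

Write h(x) = ax^3 + bx^2 + cx + d. Substituting each data point gives a linear system:
  -8a + 4b - 2c + d = -35
  -a + b - c + d = -12
  d = -5
  a + b + c + d = -8
Solving the system yields a = 1, b = -5, c = 1, d = -5.
So h(x) = x^3 - 5x^2 + x - 5.
The coefficient of x^2 is -5.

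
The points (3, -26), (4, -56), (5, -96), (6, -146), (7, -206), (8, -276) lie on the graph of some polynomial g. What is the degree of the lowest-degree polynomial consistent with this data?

Forward differences of the values at x = 3, 4, 5, 6, 7, 8:
  g  : -26  -56  -96  -146  -206  -276
  Δ  : -30  -40  -50  -60  -70
  Δ^2: -10  -10  -10  -10
  Δ^3: 0  0  0
  Δ^4: 0  0
  Δ^5: 0
The second differences are constant (-10) and nonzero, while all higher differences vanish, so the minimal degree is 2.

2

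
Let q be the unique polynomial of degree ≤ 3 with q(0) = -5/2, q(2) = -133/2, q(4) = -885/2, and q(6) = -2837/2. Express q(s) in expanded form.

q(s) = -6s^3 - 3s^2 - 2s - 5/2

Write q(s) = as^3 + bs^2 + cs + d. Substituting each data point gives a linear system:
  d = -5/2
  8a + 4b + 2c + d = -133/2
  64a + 16b + 4c + d = -885/2
  216a + 36b + 6c + d = -2837/2
Solving the system yields a = -6, b = -3, c = -2, d = -5/2.
So q(s) = -6s³ - 3s² - 2s - 5/2.
Check: q(6) = -2837/2. ✓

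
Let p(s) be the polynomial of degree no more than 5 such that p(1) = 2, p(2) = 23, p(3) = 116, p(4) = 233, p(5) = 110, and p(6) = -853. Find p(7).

Forward differences of the values at s = 1, 2, 3, 4, 5, 6:
  p  : 2  23  116  233  110  -853
  Δ  : 21  93  117  -123  -963
  Δ^2: 72  24  -240  -840
  Δ^3: -48  -264  -600
  Δ^4: -216  -336
  Δ^5: -120
The fifth differences are constant, confirming degree 5.
Interpolating (Newton forward form) and evaluating at s = 7 gives p(7) = -3712.

-3712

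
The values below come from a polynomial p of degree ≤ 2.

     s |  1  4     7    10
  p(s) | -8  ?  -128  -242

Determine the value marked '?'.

The 3 known points determine the degree-2 polynomial uniquely.
Write p(s) = as^2 + bs + c. Substituting each data point gives a linear system:
  a + b + c = -8
  49a + 7b + c = -128
  100a + 10b + c = -242
Solving the system yields a = -2, b = -4, c = -2.
So p(s) = -2s^2 - 4s - 2.
Then p(4) = -50.

-50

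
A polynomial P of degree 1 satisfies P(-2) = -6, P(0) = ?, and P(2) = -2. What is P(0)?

The 2 known points determine the degree-1 polynomial uniquely.
Write P(u) = au + b. Substituting each data point gives a linear system:
  -2a + b = -6
  2a + b = -2
Solving the system yields a = 1, b = -4.
So P(u) = u - 4.
Then P(0) = -4.

-4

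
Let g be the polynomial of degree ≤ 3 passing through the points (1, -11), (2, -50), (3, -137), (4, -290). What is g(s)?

Write g(s) = as^3 + bs^2 + cs + d. Substituting each data point gives a linear system:
  a + b + c + d = -11
  8a + 4b + 2c + d = -50
  27a + 9b + 3c + d = -137
  64a + 16b + 4c + d = -290
Solving the system yields a = -3, b = -6, c = 0, d = -2.
So g(s) = -3s³ - 6s² - 2.
Check: g(4) = -290. ✓

g(s) = -3s^3 - 6s^2 - 2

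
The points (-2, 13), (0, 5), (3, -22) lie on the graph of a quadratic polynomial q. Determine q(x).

Using the Lagrange interpolation formula with nodes -2, 0, 3:
  L_0(x) = x(x - 3) / 10
  L_1(x) = (x + 2)(x - 3) / -6
  L_2(x) = (x + 2)x / 15
Then q(x) = 13·L_0(x) + 5·L_1(x) - 22·L_2(x).
Expanding and collecting terms gives q(x) = -x^2 - 6x + 5.
Check: q(-2) = 13. ✓

q(x) = -x^2 - 6x + 5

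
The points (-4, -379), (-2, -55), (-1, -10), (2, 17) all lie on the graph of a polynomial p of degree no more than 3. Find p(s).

Using the Lagrange interpolation formula with nodes -4, -2, -1, 2:
  L_0(s) = (s + 2)(s + 1)(s - 2) / -36
  L_1(s) = (s + 4)(s + 1)(s - 2) / 8
  L_2(s) = (s + 4)(s + 2)(s - 2) / -9
  L_3(s) = (s + 4)(s + 2)(s + 1) / 72
Then p(s) = -379·L_0(s) - 55·L_1(s) - 10·L_2(s) + 17·L_3(s).
Expanding and collecting terms gives p(s) = 5s^3 - 4s^2 - 2s - 3.
Check: p(-4) = -379. ✓

p(s) = 5s^3 - 4s^2 - 2s - 3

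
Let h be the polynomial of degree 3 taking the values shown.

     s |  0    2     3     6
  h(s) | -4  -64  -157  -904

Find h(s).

Write h(s) = as^3 + bs^2 + cs + d. Substituting each data point gives a linear system:
  d = -4
  8a + 4b + 2c + d = -64
  27a + 9b + 3c + d = -157
  216a + 36b + 6c + d = -904
Solving the system yields a = -3, b = -6, c = -6, d = -4.
So h(s) = -3s^3 - 6s^2 - 6s - 4.
Check: h(6) = -904. ✓

h(s) = -3s^3 - 6s^2 - 6s - 4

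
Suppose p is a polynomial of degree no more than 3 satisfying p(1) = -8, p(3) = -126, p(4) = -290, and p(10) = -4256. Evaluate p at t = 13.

Write p(t) = at^3 + bt^2 + ct + d. Substituting each data point gives a linear system:
  a + b + c + d = -8
  27a + 9b + 3c + d = -126
  64a + 16b + 4c + d = -290
  1000a + 100b + 10c + d = -4256
Solving the system yields a = -4, b = -3, c = 5, d = -6.
So p(t) = -4t^3 - 3t^2 + 5t - 6.
Then p(13) = -9236.

-9236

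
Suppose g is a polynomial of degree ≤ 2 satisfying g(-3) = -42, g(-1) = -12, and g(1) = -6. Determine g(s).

g(s) = -3s^2 + 3s - 6

Using the Lagrange interpolation formula with nodes -3, -1, 1:
  L_0(s) = (s + 1)(s - 1) / 8
  L_1(s) = (s + 3)(s - 1) / -4
  L_2(s) = (s + 3)(s + 1) / 8
Then g(s) = -42·L_0(s) - 12·L_1(s) - 6·L_2(s).
Expanding and collecting terms gives g(s) = -3s^2 + 3s - 6.
Check: g(1) = -6. ✓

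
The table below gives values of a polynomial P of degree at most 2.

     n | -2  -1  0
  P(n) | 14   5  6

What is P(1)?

17

Forward differences of the values at n = -2, -1, 0:
  P  : 14  5  6
  Δ  : -9  1
  Δ^2: 10
The second differences are constant, confirming degree 2.
Interpolating (Newton forward form) and evaluating at n = 1 gives P(1) = 17.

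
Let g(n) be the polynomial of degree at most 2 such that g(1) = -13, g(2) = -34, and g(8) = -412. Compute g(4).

-112

Using the Lagrange interpolation formula with nodes 1, 2, 8:
  L_0(n) = (n - 2)(n - 8) / 7
  L_1(n) = (n - 1)(n - 8) / -6
  L_2(n) = (n - 1)(n - 2) / 42
Then g(n) = -13·L_0(n) - 34·L_1(n) - 412·L_2(n).
Expanding and collecting terms gives g(n) = -6n² - 3n - 4.
Evaluating at n = 4: g(4) = -112.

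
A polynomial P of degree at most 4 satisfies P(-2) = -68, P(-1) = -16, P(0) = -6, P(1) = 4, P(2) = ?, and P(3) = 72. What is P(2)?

On equispaced nodes a degree-4 polynomial has vanishing fifth forward difference, so
  - P(-2) + 5·P(-1) - 10·P(0) + 10·P(1) - 5·P(2) + P(3) = 0.
Substituting the known values and solving for P(2):
  -5·P(2) = -160
  P(2) = 32.

32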